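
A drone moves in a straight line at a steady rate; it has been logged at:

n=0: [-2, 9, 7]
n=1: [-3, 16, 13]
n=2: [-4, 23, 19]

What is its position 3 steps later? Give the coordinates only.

Constant displacement of [-1, +7, +6] per step.
step 3: [-4, 23, 19] + [-1, +7, +6] → [-5, 30, 25]
step 4: [-5, 30, 25] + [-1, +7, +6] → [-6, 37, 31]
step 5: [-6, 37, 31] + [-1, +7, +6] → [-7, 44, 37]

[-7, 44, 37]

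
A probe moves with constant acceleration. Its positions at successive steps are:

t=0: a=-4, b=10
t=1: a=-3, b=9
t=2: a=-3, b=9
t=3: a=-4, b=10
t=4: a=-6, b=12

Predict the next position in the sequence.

Successive displacements: (+1, -1), (+0, +0), (-1, +1), (-2, +2) — each changes by (-1, +1).
step 5: a=-6, b=12 + (-3, +3) → a=-9, b=15

a=-9, b=15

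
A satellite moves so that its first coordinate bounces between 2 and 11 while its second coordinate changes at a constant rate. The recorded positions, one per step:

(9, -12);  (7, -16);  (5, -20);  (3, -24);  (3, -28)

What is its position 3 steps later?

The first coordinate reflects between 2 and 11, moving 2 per step.
  step 5: 3 → 5
  step 6: 5 → 7
  step 7: 7 → 9
The second coordinate changes by -4 each step: at step 7 it is -40.

(9, -40)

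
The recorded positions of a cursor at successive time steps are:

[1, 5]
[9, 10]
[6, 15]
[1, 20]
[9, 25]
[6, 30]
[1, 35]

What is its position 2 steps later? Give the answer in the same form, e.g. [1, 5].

[6, 45]

First: cycles through 1, 9, 6 every 3 steps. Step 8 lands at position 2 of the cycle → 6.
Second: linear, +5 per step → 45 at step 8.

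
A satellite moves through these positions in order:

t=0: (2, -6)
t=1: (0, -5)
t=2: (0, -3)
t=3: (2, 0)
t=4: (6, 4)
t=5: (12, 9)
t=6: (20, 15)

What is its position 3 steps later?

(56, 39)

Successive displacements: (-2, +1), (+0, +2), (+2, +3), (+4, +4), (+6, +5), (+8, +6) — each changes by (+2, +1).
step 7: (20, 15) + (+10, +7) → (30, 22)
step 8: (30, 22) + (+12, +8) → (42, 30)
step 9: (42, 30) + (+14, +9) → (56, 39)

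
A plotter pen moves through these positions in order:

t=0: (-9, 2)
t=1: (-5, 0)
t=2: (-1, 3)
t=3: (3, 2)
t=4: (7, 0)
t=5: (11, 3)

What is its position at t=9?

(27, 2)

First: linear, +4 per step → 27 at step 9.
Second: cycles through 2, 0, 3 every 3 steps. Step 9 lands at position 0 of the cycle → 2.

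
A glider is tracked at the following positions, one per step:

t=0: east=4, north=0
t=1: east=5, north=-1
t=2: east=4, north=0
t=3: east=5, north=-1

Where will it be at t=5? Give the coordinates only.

east=5, north=-1

The jumps are (+1, -1), (-1, +1), (+1, -1) — a geometric progression with ratio -1.
step 4: east=5, north=-1 + (-1, +1) → east=4, north=0
step 5: east=4, north=0 + (+1, -1) → east=5, north=-1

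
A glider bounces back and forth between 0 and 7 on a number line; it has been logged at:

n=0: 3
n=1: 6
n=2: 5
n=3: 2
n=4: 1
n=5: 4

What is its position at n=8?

1

The value reflects between 0 and 7, moving 3 per step.
  step 6: 4 → 7
  step 7: 7 → 4
  step 8: 4 → 1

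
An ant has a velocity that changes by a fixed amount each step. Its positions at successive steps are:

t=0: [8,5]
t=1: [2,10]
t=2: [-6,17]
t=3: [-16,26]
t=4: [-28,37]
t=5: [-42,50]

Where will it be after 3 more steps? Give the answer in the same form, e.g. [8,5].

[-96,101]

Taking differences between consecutive positions: [-6,+5], [-8,+7], [-10,+9], [-12,+11], [-14,+13]. These grow by [-2,+2] each step.
step 6: [-42,50] + [-16,+15] → [-58,65]
step 7: [-58,65] + [-18,+17] → [-76,82]
step 8: [-76,82] + [-20,+19] → [-96,101]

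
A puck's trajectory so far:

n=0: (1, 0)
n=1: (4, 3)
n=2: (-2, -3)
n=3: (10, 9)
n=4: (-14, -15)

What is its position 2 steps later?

(-62, -63)

The jumps are (+3, +3), (-6, -6), (+12, +12), (-24, -24) — a geometric progression with ratio -2.
step 5: (-14, -15) + (+48, +48) → (34, 33)
step 6: (34, 33) + (-96, -96) → (-62, -63)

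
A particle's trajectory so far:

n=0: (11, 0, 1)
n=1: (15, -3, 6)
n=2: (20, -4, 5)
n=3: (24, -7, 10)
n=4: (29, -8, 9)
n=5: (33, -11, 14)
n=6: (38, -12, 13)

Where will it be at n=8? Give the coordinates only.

(47, -16, 17)

The moves between consecutive positions are (+4, -3, +5), (+5, -1, -1), (+4, -3, +5), (+5, -1, -1), (+4, -3, +5), (+5, -1, -1); they repeat the 2-cycle [(+4, -3, +5), (+5, -1, -1)].
step 7: apply (+4, -3, +5) → (42, -15, 18)
step 8: apply (+5, -1, -1) → (47, -16, 17)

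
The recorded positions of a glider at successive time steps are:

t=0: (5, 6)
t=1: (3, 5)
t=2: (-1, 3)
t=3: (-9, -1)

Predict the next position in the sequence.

Step-to-step displacements: (-2, -1), (-4, -2), (-8, -4); each is 2× the previous.
step 4: (-9, -1) + (-16, -8) → (-25, -9)

(-25, -9)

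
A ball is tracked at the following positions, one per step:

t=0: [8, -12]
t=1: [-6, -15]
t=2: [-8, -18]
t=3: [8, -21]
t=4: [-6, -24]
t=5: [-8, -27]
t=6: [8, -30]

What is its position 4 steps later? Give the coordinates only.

[-6, -42]

First: cycles through 8, -6, -8 every 3 steps. Step 10 lands at position 1 of the cycle → -6.
Second: linear, -3 per step → -42 at step 10.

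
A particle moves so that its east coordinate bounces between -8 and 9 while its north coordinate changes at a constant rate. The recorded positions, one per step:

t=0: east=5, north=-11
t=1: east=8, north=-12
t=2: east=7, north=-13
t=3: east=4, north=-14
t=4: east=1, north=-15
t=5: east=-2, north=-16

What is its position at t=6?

east=-5, north=-17

The east coordinate travels 3 per step and bounces off the walls at -8 and 9.
  step 6: -2 → -5
The north coordinate changes by -1 each step: at step 6 it is -17.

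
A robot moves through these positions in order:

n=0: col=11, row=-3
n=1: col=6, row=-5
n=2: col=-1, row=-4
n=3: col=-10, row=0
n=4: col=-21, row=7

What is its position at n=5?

col=-34, row=17

Successive displacements: (-5, -2), (-7, +1), (-9, +4), (-11, +7) — each changes by (-2, +3).
step 5: col=-21, row=7 + (-13, +10) → col=-34, row=17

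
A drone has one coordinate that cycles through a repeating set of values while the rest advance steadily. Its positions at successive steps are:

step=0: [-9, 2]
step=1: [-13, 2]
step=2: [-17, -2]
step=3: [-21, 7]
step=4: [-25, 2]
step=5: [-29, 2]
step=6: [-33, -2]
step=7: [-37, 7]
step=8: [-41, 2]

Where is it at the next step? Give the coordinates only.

The first coordinate changes by -4 each step, so at step 9 it is -9 + 9·(-4) = -45.
The second coordinate repeats the cycle [2, 2, -2, 7] with period 4; step 9 mod 4 = 1, giving 2.

[-45, 2]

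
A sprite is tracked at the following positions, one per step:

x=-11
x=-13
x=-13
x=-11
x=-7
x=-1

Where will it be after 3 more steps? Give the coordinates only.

Successive displacements: -2, +0, +2, +4, +6 — each changes by +2.
step 6: -1 + 8 → x=7
step 7: 7 + 10 → x=17
step 8: 17 + 12 → x=29

x=29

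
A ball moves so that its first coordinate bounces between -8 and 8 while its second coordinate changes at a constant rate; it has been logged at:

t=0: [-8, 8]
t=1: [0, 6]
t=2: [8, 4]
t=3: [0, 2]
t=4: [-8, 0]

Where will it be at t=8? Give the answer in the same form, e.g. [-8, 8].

[-8, -8]

The first coordinate travels 8 per step and bounces off the walls at -8 and 8.
  step 5: -8 → 0
  step 6: 0 → 8
  step 7: 8 → 0
  step 8: 0 → -8
The second coordinate changes by -2 each step: at step 8 it is -8.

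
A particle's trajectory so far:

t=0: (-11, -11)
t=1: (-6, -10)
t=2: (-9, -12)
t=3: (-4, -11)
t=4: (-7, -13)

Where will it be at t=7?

(0, -13)

Step-to-step displacements: (+5, +1), (-3, -2), (+5, +1), (-3, -2) — a repeating cycle of length 2.
step 5: apply (+5, +1) → (-2, -12)
step 6: apply (-3, -2) → (-5, -14)
step 7: apply (+5, +1) → (0, -13)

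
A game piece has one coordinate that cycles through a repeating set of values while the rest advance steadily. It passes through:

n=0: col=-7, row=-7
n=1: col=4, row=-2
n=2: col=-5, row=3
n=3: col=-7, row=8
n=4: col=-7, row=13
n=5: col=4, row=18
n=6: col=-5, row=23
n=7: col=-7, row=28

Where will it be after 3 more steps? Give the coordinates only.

col=-5, row=43

Col: cycles through -7, 4, -5, -7 every 4 steps. Step 10 lands at position 2 of the cycle → -5.
Row: linear, +5 per step → 43 at step 10.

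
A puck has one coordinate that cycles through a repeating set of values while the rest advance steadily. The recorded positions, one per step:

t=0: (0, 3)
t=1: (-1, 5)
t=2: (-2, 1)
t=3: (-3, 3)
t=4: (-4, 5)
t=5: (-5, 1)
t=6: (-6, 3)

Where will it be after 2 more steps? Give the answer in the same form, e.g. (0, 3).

First: linear, -1 per step → -8 at step 8.
Second: cycles through 3, 5, 1 every 3 steps. Step 8 lands at position 2 of the cycle → 1.

(-8, 1)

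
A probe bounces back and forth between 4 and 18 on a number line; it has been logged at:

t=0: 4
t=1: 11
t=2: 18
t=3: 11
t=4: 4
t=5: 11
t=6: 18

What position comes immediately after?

11

The value reflects between 4 and 18, moving 7 per step.
  step 7: 18 → 11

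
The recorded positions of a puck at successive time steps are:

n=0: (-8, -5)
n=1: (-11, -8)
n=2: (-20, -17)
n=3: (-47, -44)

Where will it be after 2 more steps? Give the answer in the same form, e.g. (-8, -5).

(-371, -368)

The jumps are (-3, -3), (-9, -9), (-27, -27) — a geometric progression with ratio 3.
step 4: (-47, -44) + (-81, -81) → (-128, -125)
step 5: (-128, -125) + (-243, -243) → (-371, -368)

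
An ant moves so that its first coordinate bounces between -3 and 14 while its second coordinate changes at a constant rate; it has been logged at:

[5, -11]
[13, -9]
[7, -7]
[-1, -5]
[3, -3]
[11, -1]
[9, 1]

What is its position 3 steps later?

The first coordinate travels 8 per step and bounces off the walls at -3 and 14.
  step 7: 9 → 1
  step 8: 1 → 1
  step 9: 1 → 9
The second coordinate changes by +2 each step: at step 9 it is 7.

[9, 7]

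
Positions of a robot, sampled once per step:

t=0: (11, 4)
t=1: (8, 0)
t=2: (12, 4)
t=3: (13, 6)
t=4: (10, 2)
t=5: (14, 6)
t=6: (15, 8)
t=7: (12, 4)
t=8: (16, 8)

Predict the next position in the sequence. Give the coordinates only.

The moves between consecutive positions are (-3, -4), (+4, +4), (+1, +2), (-3, -4), (+4, +4), (+1, +2), (-3, -4), (+4, +4); they repeat the 3-cycle [(-3, -4), (+4, +4), (+1, +2)].
step 9: apply (+1, +2) → (17, 10)

(17, 10)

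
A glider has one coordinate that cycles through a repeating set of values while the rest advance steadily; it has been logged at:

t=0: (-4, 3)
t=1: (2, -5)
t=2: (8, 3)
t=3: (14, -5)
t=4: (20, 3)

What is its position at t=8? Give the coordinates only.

(44, 3)

The first coordinate changes by +6 each step, so at step 8 it is -4 + 8·(6) = 44.
The second coordinate repeats the cycle [3, -5] with period 2; step 8 mod 2 = 0, giving 3.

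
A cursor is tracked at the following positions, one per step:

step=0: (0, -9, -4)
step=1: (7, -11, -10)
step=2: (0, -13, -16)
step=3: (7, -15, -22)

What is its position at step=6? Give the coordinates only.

The first coordinate repeats the cycle [0, 7] with period 2; step 6 mod 2 = 0, giving 0.
The second coordinate changes by -2 each step, so at step 6 it is -9 + 6·(-2) = -21.
The third coordinate changes by -6 each step, so at step 6 it is -4 + 6·(-6) = -40.

(0, -21, -40)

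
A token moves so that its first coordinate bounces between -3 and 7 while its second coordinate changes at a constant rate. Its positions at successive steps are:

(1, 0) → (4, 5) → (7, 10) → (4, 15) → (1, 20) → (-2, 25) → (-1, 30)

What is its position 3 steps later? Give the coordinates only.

The first coordinate travels 3 per step and bounces off the walls at -3 and 7.
  step 7: -1 → 2
  step 8: 2 → 5
  step 9: 5 → 6
The second coordinate changes by +5 each step: at step 9 it is 45.

(6, 45)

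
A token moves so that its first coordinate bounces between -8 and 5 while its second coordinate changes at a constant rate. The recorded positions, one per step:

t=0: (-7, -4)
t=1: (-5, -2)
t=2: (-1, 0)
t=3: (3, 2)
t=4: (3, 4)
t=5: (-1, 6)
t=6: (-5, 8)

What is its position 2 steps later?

The first coordinate reflects between -8 and 5, moving 4 per step.
  step 7: -5 → -7
  step 8: -7 → -3
The second coordinate changes by +2 each step: at step 8 it is 12.

(-3, 12)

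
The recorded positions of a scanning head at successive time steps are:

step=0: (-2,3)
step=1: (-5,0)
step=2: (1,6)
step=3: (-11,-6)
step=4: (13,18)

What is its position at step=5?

Step-to-step displacements: (-3,-3), (+6,+6), (-12,-12), (+24,+24); each is -2× the previous.
step 5: (13,18) + (-48,-48) → (-35,-30)

(-35,-30)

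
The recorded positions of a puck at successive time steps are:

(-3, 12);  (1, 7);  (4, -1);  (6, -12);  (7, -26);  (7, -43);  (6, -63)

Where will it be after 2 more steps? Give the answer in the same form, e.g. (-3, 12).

Successive displacements: (+4, -5), (+3, -8), (+2, -11), (+1, -14), (+0, -17), (-1, -20) — each changes by (-1, -3).
step 7: (6, -63) + (-2, -23) → (4, -86)
step 8: (4, -86) + (-3, -26) → (1, -112)

(1, -112)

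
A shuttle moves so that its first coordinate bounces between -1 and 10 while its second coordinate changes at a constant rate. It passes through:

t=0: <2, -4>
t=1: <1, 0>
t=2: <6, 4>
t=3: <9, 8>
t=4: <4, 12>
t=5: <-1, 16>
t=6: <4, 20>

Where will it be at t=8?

<6, 28>

The first coordinate reflects between -1 and 10, moving 5 per step.
  step 7: 4 → 9
  step 8: 9 → 6
The second coordinate changes by +4 each step: at step 8 it is 28.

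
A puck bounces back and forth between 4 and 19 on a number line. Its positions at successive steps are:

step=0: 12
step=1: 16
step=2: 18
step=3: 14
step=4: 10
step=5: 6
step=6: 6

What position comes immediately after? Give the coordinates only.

10

The value travels 4 per step and bounces off the walls at 4 and 19.
  step 7: 6 → 10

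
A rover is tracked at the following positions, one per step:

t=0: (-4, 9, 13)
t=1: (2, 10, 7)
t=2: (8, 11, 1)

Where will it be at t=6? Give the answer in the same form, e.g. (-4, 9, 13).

The position changes by (+6, +1, -6) every step.
step 3: (8, 11, 1) + (+6, +1, -6) → (14, 12, -5)
step 4: (14, 12, -5) + (+6, +1, -6) → (20, 13, -11)
step 5: (20, 13, -11) + (+6, +1, -6) → (26, 14, -17)
step 6: (26, 14, -17) + (+6, +1, -6) → (32, 15, -23)

(32, 15, -23)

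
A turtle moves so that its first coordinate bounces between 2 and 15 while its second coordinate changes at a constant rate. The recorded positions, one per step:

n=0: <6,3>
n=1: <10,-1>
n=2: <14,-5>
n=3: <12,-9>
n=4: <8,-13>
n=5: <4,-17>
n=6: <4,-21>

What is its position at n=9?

The first coordinate travels 4 per step and bounces off the walls at 2 and 15.
  step 7: 4 → 8
  step 8: 8 → 12
  step 9: 12 → 14
The second coordinate changes by -4 each step: at step 9 it is -33.

<14,-33>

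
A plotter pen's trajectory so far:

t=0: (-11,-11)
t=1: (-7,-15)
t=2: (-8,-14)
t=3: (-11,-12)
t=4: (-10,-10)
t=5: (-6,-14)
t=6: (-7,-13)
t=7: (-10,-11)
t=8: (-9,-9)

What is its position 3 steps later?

Differencing gives (+4,-4), (-1,+1), (-3,+2), (+1,+2), (+4,-4), (-1,+1), (-3,+2), (+1,+2). This is the pattern (+4,-4), (-1,+1), (-3,+2), (+1,+2) repeated.
step 9: apply (+4,-4) → (-5,-13)
step 10: apply (-1,+1) → (-6,-12)
step 11: apply (-3,+2) → (-9,-10)

(-9,-10)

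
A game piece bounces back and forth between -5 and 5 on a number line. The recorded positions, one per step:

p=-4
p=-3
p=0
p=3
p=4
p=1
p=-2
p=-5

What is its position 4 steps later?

The value reflects between -5 and 5, moving 3 per step.
  step 8: -5 → -2
  step 9: -2 → 1
  step 10: 1 → 4
  step 11: 4 → 3

p=3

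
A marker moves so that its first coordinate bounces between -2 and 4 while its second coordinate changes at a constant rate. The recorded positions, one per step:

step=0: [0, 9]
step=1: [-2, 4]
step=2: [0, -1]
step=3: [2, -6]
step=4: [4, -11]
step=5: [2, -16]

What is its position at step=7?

The first coordinate travels 2 per step and bounces off the walls at -2 and 4.
  step 6: 2 → 0
  step 7: 0 → -2
The second coordinate changes by -5 each step: at step 7 it is -26.

[-2, -26]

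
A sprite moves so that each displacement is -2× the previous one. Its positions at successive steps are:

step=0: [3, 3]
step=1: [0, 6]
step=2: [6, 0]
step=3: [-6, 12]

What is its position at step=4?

[18, -12]

Step-to-step displacements: [-3, +3], [+6, -6], [-12, +12]; each is -2× the previous.
step 4: [-6, 12] + [+24, -24] → [18, -12]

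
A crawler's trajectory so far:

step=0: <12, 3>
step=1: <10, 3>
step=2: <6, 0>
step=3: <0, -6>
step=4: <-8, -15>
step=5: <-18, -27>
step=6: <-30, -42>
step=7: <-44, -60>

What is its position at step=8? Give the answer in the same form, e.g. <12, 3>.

<-60, -81>

Successive displacements: <-2, +0>, <-4, -3>, <-6, -6>, <-8, -9>, <-10, -12>, <-12, -15>, <-14, -18> — each changes by <-2, -3>.
step 8: <-44, -60> + <-16, -21> → <-60, -81>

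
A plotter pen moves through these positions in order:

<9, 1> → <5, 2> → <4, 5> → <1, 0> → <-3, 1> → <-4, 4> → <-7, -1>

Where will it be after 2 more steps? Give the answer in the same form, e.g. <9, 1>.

<-12, 3>

Step-to-step displacements: <-4, +1>, <-1, +3>, <-3, -5>, <-4, +1>, <-1, +3>, <-3, -5> — a repeating cycle of length 3.
step 7: apply <-4, +1> → <-11, 0>
step 8: apply <-1, +3> → <-12, 3>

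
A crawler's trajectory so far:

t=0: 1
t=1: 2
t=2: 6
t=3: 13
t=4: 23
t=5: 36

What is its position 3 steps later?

93

Successive displacements: +1, +4, +7, +10, +13 — each changes by +3.
step 6: 36 + 16 → 52
step 7: 52 + 19 → 71
step 8: 71 + 22 → 93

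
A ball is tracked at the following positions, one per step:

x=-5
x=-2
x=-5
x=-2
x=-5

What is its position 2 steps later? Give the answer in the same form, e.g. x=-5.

The jumps are +3, -3, +3, -3 — a geometric progression with ratio -1.
step 5: -5 + 3 → x=-2
step 6: -2 − 3 → x=-5

x=-5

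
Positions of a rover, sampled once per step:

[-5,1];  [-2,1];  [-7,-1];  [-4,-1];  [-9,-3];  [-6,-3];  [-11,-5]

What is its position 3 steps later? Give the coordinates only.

[-10,-7]

Differencing gives [+3,+0], [-5,-2], [+3,+0], [-5,-2], [+3,+0], [-5,-2]. This is the pattern [+3,+0], [-5,-2] repeated.
step 7: apply [+3,+0] → [-8,-5]
step 8: apply [-5,-2] → [-13,-7]
step 9: apply [+3,+0] → [-10,-7]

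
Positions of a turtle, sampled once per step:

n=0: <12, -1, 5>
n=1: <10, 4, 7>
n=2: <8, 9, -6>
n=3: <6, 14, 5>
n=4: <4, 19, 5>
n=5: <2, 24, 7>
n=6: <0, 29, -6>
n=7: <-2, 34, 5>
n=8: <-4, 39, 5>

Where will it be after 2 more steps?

<-8, 49, -6>

First: linear, -2 per step → -8 at step 10.
Second: linear, +5 per step → 49 at step 10.
Third: cycles through 5, 7, -6, 5 every 4 steps. Step 10 lands at position 2 of the cycle → -6.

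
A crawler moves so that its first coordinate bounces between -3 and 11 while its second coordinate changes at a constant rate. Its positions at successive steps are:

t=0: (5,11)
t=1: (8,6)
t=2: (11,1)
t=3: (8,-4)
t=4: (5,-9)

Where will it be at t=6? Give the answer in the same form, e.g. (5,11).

(-1,-19)

The first coordinate reflects between -3 and 11, moving 3 per step.
  step 5: 5 → 2
  step 6: 2 → -1
The second coordinate changes by -5 each step: at step 6 it is -19.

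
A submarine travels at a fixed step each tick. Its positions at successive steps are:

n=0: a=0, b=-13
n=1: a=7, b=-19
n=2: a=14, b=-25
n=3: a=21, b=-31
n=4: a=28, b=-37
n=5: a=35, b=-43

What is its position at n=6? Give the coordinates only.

a=42, b=-49

Constant displacement of (+7, -6) per step.
step 6: a=35, b=-43 + (+7, -6) → a=42, b=-49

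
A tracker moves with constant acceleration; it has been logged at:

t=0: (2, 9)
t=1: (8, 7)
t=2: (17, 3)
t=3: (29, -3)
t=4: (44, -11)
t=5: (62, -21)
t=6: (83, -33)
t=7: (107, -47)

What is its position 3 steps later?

Successive displacements: (+6, -2), (+9, -4), (+12, -6), (+15, -8), (+18, -10), (+21, -12), (+24, -14) — each changes by (+3, -2).
step 8: (107, -47) + (+27, -16) → (134, -63)
step 9: (134, -63) + (+30, -18) → (164, -81)
step 10: (164, -81) + (+33, -20) → (197, -101)

(197, -101)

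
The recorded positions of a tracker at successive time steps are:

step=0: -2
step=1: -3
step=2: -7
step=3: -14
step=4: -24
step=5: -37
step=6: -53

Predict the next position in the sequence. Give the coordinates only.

-72

Taking differences between consecutive positions: -1, -4, -7, -10, -13, -16. These grow by -3 each step.
step 7: -53 − 19 → -72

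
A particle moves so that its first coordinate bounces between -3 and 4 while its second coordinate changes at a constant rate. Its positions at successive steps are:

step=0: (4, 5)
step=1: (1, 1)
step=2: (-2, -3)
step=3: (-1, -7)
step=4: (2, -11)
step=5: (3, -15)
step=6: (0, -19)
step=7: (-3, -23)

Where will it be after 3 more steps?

(2, -35)

The first coordinate reflects between -3 and 4, moving 3 per step.
  step 8: -3 → 0
  step 9: 0 → 3
  step 10: 3 → 2
The second coordinate changes by -4 each step: at step 10 it is -35.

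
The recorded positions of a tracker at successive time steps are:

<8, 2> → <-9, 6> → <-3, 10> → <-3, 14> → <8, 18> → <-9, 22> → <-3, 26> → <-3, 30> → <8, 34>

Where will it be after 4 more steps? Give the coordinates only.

<8, 50>

The first coordinate repeats the cycle [8, -9, -3, -3] with period 4; step 12 mod 4 = 0, giving 8.
The second coordinate changes by +4 each step, so at step 12 it is 2 + 12·(4) = 50.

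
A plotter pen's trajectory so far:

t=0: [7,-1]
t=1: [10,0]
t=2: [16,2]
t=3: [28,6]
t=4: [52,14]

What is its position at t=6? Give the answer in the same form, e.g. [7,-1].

Step-to-step displacements: [+3,+1], [+6,+2], [+12,+4], [+24,+8]; each is 2× the previous.
step 5: [52,14] + [+48,+16] → [100,30]
step 6: [100,30] + [+96,+32] → [196,62]

[196,62]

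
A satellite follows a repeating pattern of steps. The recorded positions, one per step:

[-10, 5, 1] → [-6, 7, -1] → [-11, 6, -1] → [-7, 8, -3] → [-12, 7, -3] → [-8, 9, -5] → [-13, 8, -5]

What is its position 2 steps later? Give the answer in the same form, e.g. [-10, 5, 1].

[-14, 9, -7]

The moves between consecutive positions are [+4, +2, -2], [-5, -1, +0], [+4, +2, -2], [-5, -1, +0], [+4, +2, -2], [-5, -1, +0]; they repeat the 2-cycle [[+4, +2, -2], [-5, -1, +0]].
step 7: apply [+4, +2, -2] → [-9, 10, -7]
step 8: apply [-5, -1, +0] → [-14, 9, -7]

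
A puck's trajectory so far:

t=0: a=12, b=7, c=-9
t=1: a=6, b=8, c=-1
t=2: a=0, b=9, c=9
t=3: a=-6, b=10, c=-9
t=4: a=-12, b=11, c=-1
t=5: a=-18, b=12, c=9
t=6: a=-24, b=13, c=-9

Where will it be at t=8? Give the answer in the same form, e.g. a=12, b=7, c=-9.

a=-36, b=15, c=9

A: linear, -6 per step → -36 at step 8.
B: linear, +1 per step → 15 at step 8.
C: cycles through -9, -1, 9 every 3 steps. Step 8 lands at position 2 of the cycle → 9.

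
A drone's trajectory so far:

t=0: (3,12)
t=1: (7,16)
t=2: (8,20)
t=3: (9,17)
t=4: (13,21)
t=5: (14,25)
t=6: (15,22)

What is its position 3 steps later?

Differencing gives (+4,+4), (+1,+4), (+1,-3), (+4,+4), (+1,+4), (+1,-3). This is the pattern (+4,+4), (+1,+4), (+1,-3) repeated.
step 7: apply (+4,+4) → (19,26)
step 8: apply (+1,+4) → (20,30)
step 9: apply (+1,-3) → (21,27)

(21,27)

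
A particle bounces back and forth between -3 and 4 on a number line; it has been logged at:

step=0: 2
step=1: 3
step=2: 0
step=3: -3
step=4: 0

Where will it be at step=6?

The value reflects between -3 and 4, moving 3 per step.
  step 5: 0 → 3
  step 6: 3 → 2

2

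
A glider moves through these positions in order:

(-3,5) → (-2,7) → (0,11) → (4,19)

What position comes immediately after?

Consecutive displacements (+1,+2), (+2,+4), (+4,+8) scale by a factor of 2 each step.
step 4: (4,19) + (+8,+16) → (12,35)

(12,35)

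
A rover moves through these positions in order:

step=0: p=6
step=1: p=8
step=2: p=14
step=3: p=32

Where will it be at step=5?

p=248

Step-to-step displacements: +2, +6, +18; each is 3× the previous.
step 4: 32 + 54 → p=86
step 5: 86 + 162 → p=248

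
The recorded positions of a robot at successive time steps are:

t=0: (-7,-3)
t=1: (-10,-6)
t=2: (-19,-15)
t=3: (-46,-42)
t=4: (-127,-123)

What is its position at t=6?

(-1099,-1095)

Consecutive displacements (-3,-3), (-9,-9), (-27,-27), (-81,-81) scale by a factor of 3 each step.
step 5: (-127,-123) + (-243,-243) → (-370,-366)
step 6: (-370,-366) + (-729,-729) → (-1099,-1095)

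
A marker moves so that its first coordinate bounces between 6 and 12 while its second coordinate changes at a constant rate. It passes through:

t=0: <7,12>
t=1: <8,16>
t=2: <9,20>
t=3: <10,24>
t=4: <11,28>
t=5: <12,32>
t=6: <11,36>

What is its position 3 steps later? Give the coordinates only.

<8,48>

The first coordinate travels 1 per step and bounces off the walls at 6 and 12.
  step 7: 11 → 10
  step 8: 10 → 9
  step 9: 9 → 8
The second coordinate changes by +4 each step: at step 9 it is 48.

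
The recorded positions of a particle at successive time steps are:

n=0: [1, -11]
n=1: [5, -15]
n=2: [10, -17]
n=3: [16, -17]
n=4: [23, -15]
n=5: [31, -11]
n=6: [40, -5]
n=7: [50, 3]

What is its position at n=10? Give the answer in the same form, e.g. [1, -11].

Successive displacements: [+4, -4], [+5, -2], [+6, +0], [+7, +2], [+8, +4], [+9, +6], [+10, +8] — each changes by [+1, +2].
step 8: [50, 3] + [+11, +10] → [61, 13]
step 9: [61, 13] + [+12, +12] → [73, 25]
step 10: [73, 25] + [+13, +14] → [86, 39]

[86, 39]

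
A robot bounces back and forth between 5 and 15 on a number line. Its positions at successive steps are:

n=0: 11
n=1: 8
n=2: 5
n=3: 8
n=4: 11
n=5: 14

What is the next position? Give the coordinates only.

The value travels 3 per step and bounces off the walls at 5 and 15.
  step 6: 14 → 13

13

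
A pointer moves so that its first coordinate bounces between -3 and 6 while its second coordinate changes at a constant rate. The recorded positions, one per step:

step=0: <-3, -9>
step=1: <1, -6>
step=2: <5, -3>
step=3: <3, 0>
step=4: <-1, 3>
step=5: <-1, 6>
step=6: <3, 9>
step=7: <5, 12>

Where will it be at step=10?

The first coordinate reflects between -3 and 6, moving 4 per step.
  step 8: 5 → 1
  step 9: 1 → -3
  step 10: -3 → 1
The second coordinate changes by +3 each step: at step 10 it is 21.

<1, 21>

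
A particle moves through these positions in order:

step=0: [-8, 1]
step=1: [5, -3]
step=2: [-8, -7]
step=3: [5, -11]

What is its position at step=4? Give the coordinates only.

[-8, -15]

First: cycles through -8, 5 every 2 steps. Step 4 lands at position 0 of the cycle → -8.
Second: linear, -4 per step → -15 at step 4.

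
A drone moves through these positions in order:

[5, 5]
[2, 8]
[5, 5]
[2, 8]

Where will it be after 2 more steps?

[2, 8]

Consecutive displacements [-3, +3], [+3, -3], [-3, +3] scale by a factor of -1 each step.
step 4: [2, 8] + [+3, -3] → [5, 5]
step 5: [5, 5] + [-3, +3] → [2, 8]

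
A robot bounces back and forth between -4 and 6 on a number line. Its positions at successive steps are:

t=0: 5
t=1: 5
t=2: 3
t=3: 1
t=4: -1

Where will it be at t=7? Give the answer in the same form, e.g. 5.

-1

The value reflects between -4 and 6, moving 2 per step.
  step 5: -1 → -3
  step 6: -3 → -3
  step 7: -3 → -1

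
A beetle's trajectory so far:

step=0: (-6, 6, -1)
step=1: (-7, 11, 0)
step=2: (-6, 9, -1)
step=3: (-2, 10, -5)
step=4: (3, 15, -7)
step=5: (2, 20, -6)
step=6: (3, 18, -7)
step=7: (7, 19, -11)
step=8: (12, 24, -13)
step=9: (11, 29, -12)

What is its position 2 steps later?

(16, 28, -17)

Step-to-step displacements: (-1, +5, +1), (+1, -2, -1), (+4, +1, -4), (+5, +5, -2), (-1, +5, +1), (+1, -2, -1), (+4, +1, -4), (+5, +5, -2), (-1, +5, +1) — a repeating cycle of length 4.
step 10: apply (+1, -2, -1) → (12, 27, -13)
step 11: apply (+4, +1, -4) → (16, 28, -17)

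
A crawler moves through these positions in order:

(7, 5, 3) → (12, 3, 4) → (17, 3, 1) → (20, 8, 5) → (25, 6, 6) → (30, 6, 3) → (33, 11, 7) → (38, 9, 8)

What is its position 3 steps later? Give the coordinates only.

Differencing gives (+5, -2, +1), (+5, +0, -3), (+3, +5, +4), (+5, -2, +1), (+5, +0, -3), (+3, +5, +4), (+5, -2, +1). This is the pattern (+5, -2, +1), (+5, +0, -3), (+3, +5, +4) repeated.
step 8: apply (+5, +0, -3) → (43, 9, 5)
step 9: apply (+3, +5, +4) → (46, 14, 9)
step 10: apply (+5, -2, +1) → (51, 12, 10)

(51, 12, 10)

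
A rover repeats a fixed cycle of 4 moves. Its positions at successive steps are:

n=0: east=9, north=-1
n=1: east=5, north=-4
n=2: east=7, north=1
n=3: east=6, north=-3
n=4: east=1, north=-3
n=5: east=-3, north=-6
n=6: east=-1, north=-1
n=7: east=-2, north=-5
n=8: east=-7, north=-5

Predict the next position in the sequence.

Differencing gives (-4, -3), (+2, +5), (-1, -4), (-5, +0), (-4, -3), (+2, +5), (-1, -4), (-5, +0). This is the pattern (-4, -3), (+2, +5), (-1, -4), (-5, +0) repeated.
step 9: apply (-4, -3) → east=-11, north=-8

east=-11, north=-8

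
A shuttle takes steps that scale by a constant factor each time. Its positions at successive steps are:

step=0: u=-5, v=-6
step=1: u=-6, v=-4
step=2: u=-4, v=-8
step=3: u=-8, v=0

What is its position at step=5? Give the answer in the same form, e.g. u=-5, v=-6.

u=-16, v=16

The jumps are (-1,+2), (+2,-4), (-4,+8) — a geometric progression with ratio -2.
step 4: u=-8, v=0 + (+8,-16) → u=0, v=-16
step 5: u=0, v=-16 + (-16,+32) → u=-16, v=16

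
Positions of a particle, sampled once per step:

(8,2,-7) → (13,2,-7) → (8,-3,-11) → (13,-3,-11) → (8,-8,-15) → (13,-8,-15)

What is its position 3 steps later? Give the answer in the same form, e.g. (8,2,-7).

The moves between consecutive positions are (+5,+0,+0), (-5,-5,-4), (+5,+0,+0), (-5,-5,-4), (+5,+0,+0); they repeat the 2-cycle [(+5,+0,+0), (-5,-5,-4)].
step 6: apply (-5,-5,-4) → (8,-13,-19)
step 7: apply (+5,+0,+0) → (13,-13,-19)
step 8: apply (-5,-5,-4) → (8,-18,-23)

(8,-18,-23)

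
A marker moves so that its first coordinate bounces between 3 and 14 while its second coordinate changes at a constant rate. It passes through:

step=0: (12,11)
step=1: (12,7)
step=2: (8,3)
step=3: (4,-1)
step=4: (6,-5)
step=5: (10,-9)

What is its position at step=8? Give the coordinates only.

The first coordinate reflects between 3 and 14, moving 4 per step.
  step 6: 10 → 14
  step 7: 14 → 10
  step 8: 10 → 6
The second coordinate changes by -4 each step: at step 8 it is -21.

(6,-21)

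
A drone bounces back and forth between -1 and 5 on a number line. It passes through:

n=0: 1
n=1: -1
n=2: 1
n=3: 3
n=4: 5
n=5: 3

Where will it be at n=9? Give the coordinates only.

The value travels 2 per step and bounces off the walls at -1 and 5.
  step 6: 3 → 1
  step 7: 1 → -1
  step 8: -1 → 1
  step 9: 1 → 3

3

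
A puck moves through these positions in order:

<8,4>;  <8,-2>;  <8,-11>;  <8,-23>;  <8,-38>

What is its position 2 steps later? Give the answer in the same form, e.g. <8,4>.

Taking differences between consecutive positions: <+0,-6>, <+0,-9>, <+0,-12>, <+0,-15>. These grow by <+0,-3> each step.
step 5: <8,-38> + <+0,-18> → <8,-56>
step 6: <8,-56> + <+0,-21> → <8,-77>

<8,-77>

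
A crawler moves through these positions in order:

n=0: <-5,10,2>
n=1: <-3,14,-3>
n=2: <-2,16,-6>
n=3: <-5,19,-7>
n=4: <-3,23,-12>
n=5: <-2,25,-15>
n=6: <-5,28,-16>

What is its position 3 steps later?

<-5,37,-25>

The moves between consecutive positions are <+2,+4,-5>, <+1,+2,-3>, <-3,+3,-1>, <+2,+4,-5>, <+1,+2,-3>, <-3,+3,-1>; they repeat the 3-cycle [<+2,+4,-5>, <+1,+2,-3>, <-3,+3,-1>].
step 7: apply <+2,+4,-5> → <-3,32,-21>
step 8: apply <+1,+2,-3> → <-2,34,-24>
step 9: apply <-3,+3,-1> → <-5,37,-25>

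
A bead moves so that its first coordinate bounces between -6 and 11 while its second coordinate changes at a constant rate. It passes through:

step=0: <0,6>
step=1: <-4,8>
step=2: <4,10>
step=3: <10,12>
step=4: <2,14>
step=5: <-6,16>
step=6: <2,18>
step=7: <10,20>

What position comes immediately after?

The first coordinate reflects between -6 and 11, moving 8 per step.
  step 8: 10 → 4
The second coordinate changes by +2 each step: at step 8 it is 22.

<4,22>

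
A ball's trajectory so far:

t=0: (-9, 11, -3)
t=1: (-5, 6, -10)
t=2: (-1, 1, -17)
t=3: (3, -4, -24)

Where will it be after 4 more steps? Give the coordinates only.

The position changes by (+4, -5, -7) every step.
step 4: (3, -4, -24) + (+4, -5, -7) → (7, -9, -31)
step 5: (7, -9, -31) + (+4, -5, -7) → (11, -14, -38)
step 6: (11, -14, -38) + (+4, -5, -7) → (15, -19, -45)
step 7: (15, -19, -45) + (+4, -5, -7) → (19, -24, -52)

(19, -24, -52)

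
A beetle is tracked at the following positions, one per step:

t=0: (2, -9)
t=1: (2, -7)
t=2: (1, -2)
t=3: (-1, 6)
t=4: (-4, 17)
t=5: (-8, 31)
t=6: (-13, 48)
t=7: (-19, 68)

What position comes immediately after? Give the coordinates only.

First differences are (+0, +2), (-1, +5), (-2, +8), (-3, +11), (-4, +14), (-5, +17), (-6, +20); their common second difference is (-1, +3) (constant acceleration).
step 8: (-19, 68) + (-7, +23) → (-26, 91)

(-26, 91)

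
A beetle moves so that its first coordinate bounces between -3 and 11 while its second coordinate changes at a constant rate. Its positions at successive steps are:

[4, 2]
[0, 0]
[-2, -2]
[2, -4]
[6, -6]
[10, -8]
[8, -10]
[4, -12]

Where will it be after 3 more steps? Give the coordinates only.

The first coordinate reflects between -3 and 11, moving 4 per step.
  step 8: 4 → 0
  step 9: 0 → -2
  step 10: -2 → 2
The second coordinate changes by -2 each step: at step 10 it is -18.

[2, -18]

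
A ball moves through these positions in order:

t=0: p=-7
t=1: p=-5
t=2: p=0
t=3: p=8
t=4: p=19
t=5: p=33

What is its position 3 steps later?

First differences are +2, +5, +8, +11, +14; their common second difference is +3 (constant acceleration).
step 6: 33 + 17 → p=50
step 7: 50 + 20 → p=70
step 8: 70 + 23 → p=93

p=93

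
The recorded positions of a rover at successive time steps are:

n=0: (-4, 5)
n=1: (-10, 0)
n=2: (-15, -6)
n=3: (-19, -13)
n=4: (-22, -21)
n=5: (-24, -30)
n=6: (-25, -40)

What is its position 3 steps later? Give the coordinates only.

(-22, -76)

Successive displacements: (-6, -5), (-5, -6), (-4, -7), (-3, -8), (-2, -9), (-1, -10) — each changes by (+1, -1).
step 7: (-25, -40) + (+0, -11) → (-25, -51)
step 8: (-25, -51) + (+1, -12) → (-24, -63)
step 9: (-24, -63) + (+2, -13) → (-22, -76)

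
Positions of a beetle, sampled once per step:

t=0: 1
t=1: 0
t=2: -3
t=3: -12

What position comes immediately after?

-39

Consecutive displacements -1, -3, -9 scale by a factor of 3 each step.
step 4: -12 − 27 → -39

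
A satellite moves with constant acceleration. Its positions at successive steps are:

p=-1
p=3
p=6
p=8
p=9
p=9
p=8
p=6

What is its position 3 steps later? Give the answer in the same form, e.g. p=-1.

Successive displacements: +4, +3, +2, +1, +0, -1, -2 — each changes by -1.
step 8: 6 − 3 → p=3
step 9: 3 − 4 → p=-1
step 10: -1 − 5 → p=-6

p=-6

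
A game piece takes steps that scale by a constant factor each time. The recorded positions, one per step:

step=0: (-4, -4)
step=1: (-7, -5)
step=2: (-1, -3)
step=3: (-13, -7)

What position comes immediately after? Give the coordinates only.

(11, 1)

Consecutive displacements (-3, -1), (+6, +2), (-12, -4) scale by a factor of -2 each step.
step 4: (-13, -7) + (+24, +8) → (11, 1)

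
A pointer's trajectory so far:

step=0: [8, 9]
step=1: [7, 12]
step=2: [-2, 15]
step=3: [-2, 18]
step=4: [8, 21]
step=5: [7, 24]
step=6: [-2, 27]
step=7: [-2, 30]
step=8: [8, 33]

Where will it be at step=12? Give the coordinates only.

[8, 45]

The first coordinate repeats the cycle [8, 7, -2, -2] with period 4; step 12 mod 4 = 0, giving 8.
The second coordinate changes by +3 each step, so at step 12 it is 9 + 12·(3) = 45.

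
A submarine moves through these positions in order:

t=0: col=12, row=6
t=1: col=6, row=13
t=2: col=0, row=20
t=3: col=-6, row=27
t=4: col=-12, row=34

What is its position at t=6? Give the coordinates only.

Constant displacement of (-6, +7) per step.
step 5: col=-12, row=34 + (-6, +7) → col=-18, row=41
step 6: col=-18, row=41 + (-6, +7) → col=-24, row=48

col=-24, row=48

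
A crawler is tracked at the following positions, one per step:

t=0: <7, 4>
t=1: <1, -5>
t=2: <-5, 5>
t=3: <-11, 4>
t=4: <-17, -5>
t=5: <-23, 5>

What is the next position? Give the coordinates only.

First: linear, -6 per step → -29 at step 6.
Second: cycles through 4, -5, 5 every 3 steps. Step 6 lands at position 0 of the cycle → 4.

<-29, 4>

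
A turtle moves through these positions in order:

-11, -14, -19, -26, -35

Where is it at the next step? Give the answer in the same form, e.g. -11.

-46

First differences are -3, -5, -7, -9; their common second difference is -2 (constant acceleration).
step 5: -35 − 11 → -46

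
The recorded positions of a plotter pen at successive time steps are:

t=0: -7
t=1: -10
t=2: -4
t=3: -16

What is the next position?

The jumps are -3, +6, -12 — a geometric progression with ratio -2.
step 4: -16 + 24 → 8

8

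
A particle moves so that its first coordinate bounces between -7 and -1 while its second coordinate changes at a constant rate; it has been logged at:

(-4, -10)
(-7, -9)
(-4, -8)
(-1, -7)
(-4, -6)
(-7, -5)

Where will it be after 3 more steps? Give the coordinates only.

The first coordinate travels 3 per step and bounces off the walls at -7 and -1.
  step 6: -7 → -4
  step 7: -4 → -1
  step 8: -1 → -4
The second coordinate changes by +1 each step: at step 8 it is -2.

(-4, -2)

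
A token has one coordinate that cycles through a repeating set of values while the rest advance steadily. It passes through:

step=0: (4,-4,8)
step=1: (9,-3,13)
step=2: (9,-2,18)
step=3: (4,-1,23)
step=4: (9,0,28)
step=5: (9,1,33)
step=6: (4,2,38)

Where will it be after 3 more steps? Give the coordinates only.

(4,5,53)

The first coordinate repeats the cycle [4, 9, 9] with period 3; step 9 mod 3 = 0, giving 4.
The second coordinate changes by +1 each step, so at step 9 it is -4 + 9·(1) = 5.
The third coordinate changes by +5 each step, so at step 9 it is 8 + 9·(5) = 53.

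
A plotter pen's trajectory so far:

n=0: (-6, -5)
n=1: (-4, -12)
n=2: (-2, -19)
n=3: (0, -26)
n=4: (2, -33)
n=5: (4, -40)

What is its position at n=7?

The position changes by (+2, -7) every step.
step 6: (4, -40) + (+2, -7) → (6, -47)
step 7: (6, -47) + (+2, -7) → (8, -54)

(8, -54)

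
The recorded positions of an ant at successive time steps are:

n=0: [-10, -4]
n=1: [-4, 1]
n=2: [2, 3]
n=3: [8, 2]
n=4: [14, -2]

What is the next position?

[20, -9]

Successive displacements: [+6, +5], [+6, +2], [+6, -1], [+6, -4] — each changes by [+0, -3].
step 5: [14, -2] + [+6, -7] → [20, -9]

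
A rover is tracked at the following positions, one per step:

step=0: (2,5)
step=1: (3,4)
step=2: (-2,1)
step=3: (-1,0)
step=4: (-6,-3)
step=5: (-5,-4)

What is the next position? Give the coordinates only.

The moves between consecutive positions are (+1,-1), (-5,-3), (+1,-1), (-5,-3), (+1,-1); they repeat the 2-cycle [(+1,-1), (-5,-3)].
step 6: apply (-5,-3) → (-10,-7)

(-10,-7)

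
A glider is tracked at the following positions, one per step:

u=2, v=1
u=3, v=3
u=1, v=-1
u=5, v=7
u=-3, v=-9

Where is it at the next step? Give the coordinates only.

Step-to-step displacements: (+1,+2), (-2,-4), (+4,+8), (-8,-16); each is -2× the previous.
step 5: u=-3, v=-9 + (+16,+32) → u=13, v=23

u=13, v=23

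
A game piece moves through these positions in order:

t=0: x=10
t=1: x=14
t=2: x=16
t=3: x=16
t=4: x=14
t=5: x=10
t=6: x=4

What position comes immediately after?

x=-4

Successive displacements: +4, +2, +0, -2, -4, -6 — each changes by -2.
step 7: 4 − 8 → x=-4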